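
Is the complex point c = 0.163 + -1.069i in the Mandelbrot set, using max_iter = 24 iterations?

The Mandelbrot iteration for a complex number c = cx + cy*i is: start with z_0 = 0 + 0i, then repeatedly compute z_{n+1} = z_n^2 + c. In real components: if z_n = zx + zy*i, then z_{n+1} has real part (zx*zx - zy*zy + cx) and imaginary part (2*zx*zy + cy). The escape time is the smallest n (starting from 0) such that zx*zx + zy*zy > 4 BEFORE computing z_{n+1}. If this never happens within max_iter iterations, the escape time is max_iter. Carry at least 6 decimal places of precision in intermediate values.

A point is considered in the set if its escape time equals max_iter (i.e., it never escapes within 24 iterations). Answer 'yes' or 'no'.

Answer: no

Derivation:
z_0 = 0 + 0i, c = 0.1630 + -1.0690i
Iter 1: z = 0.1630 + -1.0690i, |z|^2 = 1.1693
Iter 2: z = -0.9532 + -1.4175i, |z|^2 = 2.9179
Iter 3: z = -0.9377 + 1.6333i, |z|^2 = 3.5469
Iter 4: z = -1.6253 + -4.1321i, |z|^2 = 19.7160
Escaped at iteration 4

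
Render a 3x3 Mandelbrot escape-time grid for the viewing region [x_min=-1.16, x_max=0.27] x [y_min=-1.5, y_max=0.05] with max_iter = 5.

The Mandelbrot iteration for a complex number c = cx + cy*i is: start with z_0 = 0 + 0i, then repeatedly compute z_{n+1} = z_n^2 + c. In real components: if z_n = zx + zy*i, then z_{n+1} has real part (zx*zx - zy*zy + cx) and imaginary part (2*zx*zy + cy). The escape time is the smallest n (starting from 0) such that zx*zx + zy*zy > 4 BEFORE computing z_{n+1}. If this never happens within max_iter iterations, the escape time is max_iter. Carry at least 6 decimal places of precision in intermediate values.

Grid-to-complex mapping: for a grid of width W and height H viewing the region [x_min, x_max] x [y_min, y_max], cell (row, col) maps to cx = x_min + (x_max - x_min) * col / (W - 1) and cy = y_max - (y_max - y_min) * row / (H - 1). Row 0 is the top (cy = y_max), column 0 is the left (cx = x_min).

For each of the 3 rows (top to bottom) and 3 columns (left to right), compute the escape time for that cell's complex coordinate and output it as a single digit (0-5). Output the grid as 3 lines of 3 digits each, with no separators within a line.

(row=0, col=0): c = -1.1600 + 0.0500i → escape time 5
(row=0, col=1): c = -0.4450 + 0.0500i → escape time 5
(row=0, col=2): c = 0.2700 + 0.0500i → escape time 5
(row=1, col=0): c = -1.1600 + -0.7250i → escape time 3
(row=1, col=1): c = -0.4450 + -0.7250i → escape time 5
(row=1, col=2): c = 0.2700 + -0.7250i → escape time 5
(row=2, col=0): c = -1.1600 + -1.5000i → escape time 2
(row=2, col=1): c = -0.4450 + -1.5000i → escape time 2
(row=2, col=2): c = 0.2700 + -1.5000i → escape time 2

Answer: 555
355
222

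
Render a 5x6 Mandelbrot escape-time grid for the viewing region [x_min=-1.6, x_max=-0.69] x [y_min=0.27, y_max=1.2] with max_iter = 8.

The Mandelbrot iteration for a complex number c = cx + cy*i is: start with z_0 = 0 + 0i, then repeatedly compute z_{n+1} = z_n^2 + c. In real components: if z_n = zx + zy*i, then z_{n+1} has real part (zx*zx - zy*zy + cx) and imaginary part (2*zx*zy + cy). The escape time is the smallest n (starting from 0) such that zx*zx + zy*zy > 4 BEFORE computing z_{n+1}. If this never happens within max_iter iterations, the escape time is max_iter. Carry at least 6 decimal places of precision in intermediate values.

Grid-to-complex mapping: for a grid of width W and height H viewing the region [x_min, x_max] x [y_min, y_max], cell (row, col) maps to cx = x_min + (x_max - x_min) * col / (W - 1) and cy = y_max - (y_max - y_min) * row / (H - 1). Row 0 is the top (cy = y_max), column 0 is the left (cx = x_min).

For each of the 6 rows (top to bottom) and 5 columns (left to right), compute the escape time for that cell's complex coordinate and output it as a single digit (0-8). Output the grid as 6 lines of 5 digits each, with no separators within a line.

Answer: 22233
23333
33334
33346
34568
46888

Derivation:
(row=0, col=0): c = -1.6000 + 1.2000i → escape time 2
(row=0, col=1): c = -1.3725 + 1.2000i → escape time 2
(row=0, col=2): c = -1.1450 + 1.2000i → escape time 2
(row=0, col=3): c = -0.9175 + 1.2000i → escape time 3
(row=0, col=4): c = -0.6900 + 1.2000i → escape time 3
(row=1, col=0): c = -1.6000 + 1.0140i → escape time 2
(row=1, col=1): c = -1.3725 + 1.0140i → escape time 3
(row=1, col=2): c = -1.1450 + 1.0140i → escape time 3
(row=1, col=3): c = -0.9175 + 1.0140i → escape time 3
(row=1, col=4): c = -0.6900 + 1.0140i → escape time 3
(row=2, col=0): c = -1.6000 + 0.8280i → escape time 3
(row=2, col=1): c = -1.3725 + 0.8280i → escape time 3
(row=2, col=2): c = -1.1450 + 0.8280i → escape time 3
(row=2, col=3): c = -0.9175 + 0.8280i → escape time 3
(row=2, col=4): c = -0.6900 + 0.8280i → escape time 4
(row=3, col=0): c = -1.6000 + 0.6420i → escape time 3
(row=3, col=1): c = -1.3725 + 0.6420i → escape time 3
(row=3, col=2): c = -1.1450 + 0.6420i → escape time 3
(row=3, col=3): c = -0.9175 + 0.6420i → escape time 4
(row=3, col=4): c = -0.6900 + 0.6420i → escape time 6
(row=4, col=0): c = -1.6000 + 0.4560i → escape time 3
(row=4, col=1): c = -1.3725 + 0.4560i → escape time 4
(row=4, col=2): c = -1.1450 + 0.4560i → escape time 5
(row=4, col=3): c = -0.9175 + 0.4560i → escape time 6
(row=4, col=4): c = -0.6900 + 0.4560i → escape time 8
(row=5, col=0): c = -1.6000 + 0.2700i → escape time 4
(row=5, col=1): c = -1.3725 + 0.2700i → escape time 6
(row=5, col=2): c = -1.1450 + 0.2700i → escape time 8
(row=5, col=3): c = -0.9175 + 0.2700i → escape time 8
(row=5, col=4): c = -0.6900 + 0.2700i → escape time 8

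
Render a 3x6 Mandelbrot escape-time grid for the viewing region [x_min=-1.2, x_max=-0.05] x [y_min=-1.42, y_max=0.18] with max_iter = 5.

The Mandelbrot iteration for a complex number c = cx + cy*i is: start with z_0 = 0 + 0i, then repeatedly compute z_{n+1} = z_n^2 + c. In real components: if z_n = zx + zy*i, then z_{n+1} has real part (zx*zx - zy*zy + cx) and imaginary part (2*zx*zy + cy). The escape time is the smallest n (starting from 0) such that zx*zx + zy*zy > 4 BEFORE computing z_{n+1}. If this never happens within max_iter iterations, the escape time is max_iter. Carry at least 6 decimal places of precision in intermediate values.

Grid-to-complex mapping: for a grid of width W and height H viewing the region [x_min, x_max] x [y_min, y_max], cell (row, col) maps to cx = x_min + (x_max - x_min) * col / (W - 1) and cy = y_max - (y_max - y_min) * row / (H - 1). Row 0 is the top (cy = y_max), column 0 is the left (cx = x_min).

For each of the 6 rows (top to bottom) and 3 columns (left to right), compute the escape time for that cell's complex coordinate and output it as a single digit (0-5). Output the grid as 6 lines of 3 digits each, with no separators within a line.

(row=0, col=0): c = -1.2000 + 0.1800i → escape time 5
(row=0, col=1): c = -0.6250 + 0.1800i → escape time 5
(row=0, col=2): c = -0.0500 + 0.1800i → escape time 5
(row=1, col=0): c = -1.2000 + -0.1400i → escape time 5
(row=1, col=1): c = -0.6250 + -0.1400i → escape time 5
(row=1, col=2): c = -0.0500 + -0.1400i → escape time 5
(row=2, col=0): c = -1.2000 + -0.4600i → escape time 5
(row=2, col=1): c = -0.6250 + -0.4600i → escape time 5
(row=2, col=2): c = -0.0500 + -0.4600i → escape time 5
(row=3, col=0): c = -1.2000 + -0.7800i → escape time 3
(row=3, col=1): c = -0.6250 + -0.7800i → escape time 4
(row=3, col=2): c = -0.0500 + -0.7800i → escape time 5
(row=4, col=0): c = -1.2000 + -1.1000i → escape time 3
(row=4, col=1): c = -0.6250 + -1.1000i → escape time 3
(row=4, col=2): c = -0.0500 + -1.1000i → escape time 5
(row=5, col=0): c = -1.2000 + -1.4200i → escape time 2
(row=5, col=1): c = -0.6250 + -1.4200i → escape time 2
(row=5, col=2): c = -0.0500 + -1.4200i → escape time 2

Answer: 555
555
555
345
335
222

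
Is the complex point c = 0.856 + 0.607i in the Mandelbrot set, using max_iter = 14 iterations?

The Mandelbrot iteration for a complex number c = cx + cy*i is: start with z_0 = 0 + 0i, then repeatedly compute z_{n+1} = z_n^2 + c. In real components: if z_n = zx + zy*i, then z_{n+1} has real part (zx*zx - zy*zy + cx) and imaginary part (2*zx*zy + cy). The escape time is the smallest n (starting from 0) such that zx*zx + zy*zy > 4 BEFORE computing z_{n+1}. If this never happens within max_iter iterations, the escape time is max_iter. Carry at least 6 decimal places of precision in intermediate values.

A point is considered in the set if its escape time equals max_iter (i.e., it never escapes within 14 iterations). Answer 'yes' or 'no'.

z_0 = 0 + 0i, c = 0.8560 + 0.6070i
Iter 1: z = 0.8560 + 0.6070i, |z|^2 = 1.1012
Iter 2: z = 1.2203 + 1.6462i, |z|^2 = 4.1990
Escaped at iteration 2

Answer: no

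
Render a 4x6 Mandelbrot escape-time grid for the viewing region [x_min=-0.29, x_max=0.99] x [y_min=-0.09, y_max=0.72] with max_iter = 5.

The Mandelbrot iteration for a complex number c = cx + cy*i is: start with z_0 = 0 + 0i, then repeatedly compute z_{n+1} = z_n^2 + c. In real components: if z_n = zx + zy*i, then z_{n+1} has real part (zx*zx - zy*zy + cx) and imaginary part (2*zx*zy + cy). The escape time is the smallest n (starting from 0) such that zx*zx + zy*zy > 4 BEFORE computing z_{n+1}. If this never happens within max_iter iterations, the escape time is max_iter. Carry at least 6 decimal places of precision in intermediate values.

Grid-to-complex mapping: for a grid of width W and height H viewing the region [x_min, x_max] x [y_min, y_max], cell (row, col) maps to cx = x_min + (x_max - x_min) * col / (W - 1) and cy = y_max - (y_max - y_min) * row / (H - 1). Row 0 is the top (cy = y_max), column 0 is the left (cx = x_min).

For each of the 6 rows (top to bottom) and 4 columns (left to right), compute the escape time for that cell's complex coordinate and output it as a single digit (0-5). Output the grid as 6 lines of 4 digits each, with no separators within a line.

Answer: 5532
5542
5542
5542
5543
5543

Derivation:
(row=0, col=0): c = -0.2900 + 0.7200i → escape time 5
(row=0, col=1): c = 0.1367 + 0.7200i → escape time 5
(row=0, col=2): c = 0.5633 + 0.7200i → escape time 3
(row=0, col=3): c = 0.9900 + 0.7200i → escape time 2
(row=1, col=0): c = -0.2900 + 0.5580i → escape time 5
(row=1, col=1): c = 0.1367 + 0.5580i → escape time 5
(row=1, col=2): c = 0.5633 + 0.5580i → escape time 4
(row=1, col=3): c = 0.9900 + 0.5580i → escape time 2
(row=2, col=0): c = -0.2900 + 0.3960i → escape time 5
(row=2, col=1): c = 0.1367 + 0.3960i → escape time 5
(row=2, col=2): c = 0.5633 + 0.3960i → escape time 4
(row=2, col=3): c = 0.9900 + 0.3960i → escape time 2
(row=3, col=0): c = -0.2900 + 0.2340i → escape time 5
(row=3, col=1): c = 0.1367 + 0.2340i → escape time 5
(row=3, col=2): c = 0.5633 + 0.2340i → escape time 4
(row=3, col=3): c = 0.9900 + 0.2340i → escape time 2
(row=4, col=0): c = -0.2900 + 0.0720i → escape time 5
(row=4, col=1): c = 0.1367 + 0.0720i → escape time 5
(row=4, col=2): c = 0.5633 + 0.0720i → escape time 4
(row=4, col=3): c = 0.9900 + 0.0720i → escape time 3
(row=5, col=0): c = -0.2900 + -0.0900i → escape time 5
(row=5, col=1): c = 0.1367 + -0.0900i → escape time 5
(row=5, col=2): c = 0.5633 + -0.0900i → escape time 4
(row=5, col=3): c = 0.9900 + -0.0900i → escape time 3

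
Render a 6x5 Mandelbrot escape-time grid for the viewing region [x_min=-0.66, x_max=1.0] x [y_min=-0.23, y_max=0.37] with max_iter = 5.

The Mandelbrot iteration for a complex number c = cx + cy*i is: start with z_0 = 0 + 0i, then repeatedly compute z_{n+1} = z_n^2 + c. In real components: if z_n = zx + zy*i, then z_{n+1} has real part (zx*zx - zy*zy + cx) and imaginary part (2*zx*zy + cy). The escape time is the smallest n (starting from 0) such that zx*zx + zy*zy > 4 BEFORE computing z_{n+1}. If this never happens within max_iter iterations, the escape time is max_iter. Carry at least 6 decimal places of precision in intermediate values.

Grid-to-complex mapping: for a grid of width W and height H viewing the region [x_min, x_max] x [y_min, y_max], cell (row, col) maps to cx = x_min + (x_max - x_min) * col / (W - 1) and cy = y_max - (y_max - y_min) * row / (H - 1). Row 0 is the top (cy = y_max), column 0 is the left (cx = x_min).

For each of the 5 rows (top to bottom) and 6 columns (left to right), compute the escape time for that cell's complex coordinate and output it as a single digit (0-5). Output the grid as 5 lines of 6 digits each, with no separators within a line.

(row=0, col=0): c = -0.6600 + 0.3700i → escape time 5
(row=0, col=1): c = -0.3280 + 0.3700i → escape time 5
(row=0, col=2): c = 0.0040 + 0.3700i → escape time 5
(row=0, col=3): c = 0.3360 + 0.3700i → escape time 5
(row=0, col=4): c = 0.6680 + 0.3700i → escape time 3
(row=0, col=5): c = 1.0000 + 0.3700i → escape time 2
(row=1, col=0): c = -0.6600 + 0.2200i → escape time 5
(row=1, col=1): c = -0.3280 + 0.2200i → escape time 5
(row=1, col=2): c = 0.0040 + 0.2200i → escape time 5
(row=1, col=3): c = 0.3360 + 0.2200i → escape time 5
(row=1, col=4): c = 0.6680 + 0.2200i → escape time 3
(row=1, col=5): c = 1.0000 + 0.2200i → escape time 2
(row=2, col=0): c = -0.6600 + 0.0700i → escape time 5
(row=2, col=1): c = -0.3280 + 0.0700i → escape time 5
(row=2, col=2): c = 0.0040 + 0.0700i → escape time 5
(row=2, col=3): c = 0.3360 + 0.0700i → escape time 5
(row=2, col=4): c = 0.6680 + 0.0700i → escape time 4
(row=2, col=5): c = 1.0000 + 0.0700i → escape time 2
(row=3, col=0): c = -0.6600 + -0.0800i → escape time 5
(row=3, col=1): c = -0.3280 + -0.0800i → escape time 5
(row=3, col=2): c = 0.0040 + -0.0800i → escape time 5
(row=3, col=3): c = 0.3360 + -0.0800i → escape time 5
(row=3, col=4): c = 0.6680 + -0.0800i → escape time 4
(row=3, col=5): c = 1.0000 + -0.0800i → escape time 2
(row=4, col=0): c = -0.6600 + -0.2300i → escape time 5
(row=4, col=1): c = -0.3280 + -0.2300i → escape time 5
(row=4, col=2): c = 0.0040 + -0.2300i → escape time 5
(row=4, col=3): c = 0.3360 + -0.2300i → escape time 5
(row=4, col=4): c = 0.6680 + -0.2300i → escape time 3
(row=4, col=5): c = 1.0000 + -0.2300i → escape time 2

Answer: 555532
555532
555542
555542
555532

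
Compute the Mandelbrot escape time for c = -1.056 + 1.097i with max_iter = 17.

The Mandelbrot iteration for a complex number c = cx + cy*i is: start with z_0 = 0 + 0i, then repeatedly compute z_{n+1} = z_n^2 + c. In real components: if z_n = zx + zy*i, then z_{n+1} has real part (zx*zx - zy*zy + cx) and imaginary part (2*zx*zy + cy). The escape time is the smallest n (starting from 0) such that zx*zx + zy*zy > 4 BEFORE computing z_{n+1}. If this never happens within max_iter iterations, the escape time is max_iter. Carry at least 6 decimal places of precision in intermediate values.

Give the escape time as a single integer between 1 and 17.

Answer: 3

Derivation:
z_0 = 0 + 0i, c = -1.0560 + 1.0970i
Iter 1: z = -1.0560 + 1.0970i, |z|^2 = 2.3185
Iter 2: z = -1.1443 + -1.2199i, |z|^2 = 2.7974
Iter 3: z = -1.2347 + 3.8887i, |z|^2 = 16.6466
Escaped at iteration 3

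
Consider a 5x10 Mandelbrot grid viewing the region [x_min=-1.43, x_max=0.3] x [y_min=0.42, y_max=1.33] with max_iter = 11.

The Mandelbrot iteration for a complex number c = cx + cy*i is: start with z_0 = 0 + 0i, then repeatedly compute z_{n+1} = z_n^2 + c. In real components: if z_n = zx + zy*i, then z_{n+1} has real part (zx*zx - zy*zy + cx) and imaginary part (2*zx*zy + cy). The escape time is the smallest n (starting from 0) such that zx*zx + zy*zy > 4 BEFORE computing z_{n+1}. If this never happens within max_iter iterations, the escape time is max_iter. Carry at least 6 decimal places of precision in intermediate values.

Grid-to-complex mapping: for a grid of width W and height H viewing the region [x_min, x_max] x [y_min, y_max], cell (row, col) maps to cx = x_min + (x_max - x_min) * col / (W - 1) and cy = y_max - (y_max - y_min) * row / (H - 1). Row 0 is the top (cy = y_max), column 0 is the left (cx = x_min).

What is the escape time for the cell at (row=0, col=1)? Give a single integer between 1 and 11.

z_0 = 0 + 0i, c = -0.9975 + 1.3300i
Iter 1: z = -0.9975 + 1.3300i, |z|^2 = 2.7639
Iter 2: z = -1.7714 + -1.3234i, |z|^2 = 4.8891
Escaped at iteration 2

Answer: 2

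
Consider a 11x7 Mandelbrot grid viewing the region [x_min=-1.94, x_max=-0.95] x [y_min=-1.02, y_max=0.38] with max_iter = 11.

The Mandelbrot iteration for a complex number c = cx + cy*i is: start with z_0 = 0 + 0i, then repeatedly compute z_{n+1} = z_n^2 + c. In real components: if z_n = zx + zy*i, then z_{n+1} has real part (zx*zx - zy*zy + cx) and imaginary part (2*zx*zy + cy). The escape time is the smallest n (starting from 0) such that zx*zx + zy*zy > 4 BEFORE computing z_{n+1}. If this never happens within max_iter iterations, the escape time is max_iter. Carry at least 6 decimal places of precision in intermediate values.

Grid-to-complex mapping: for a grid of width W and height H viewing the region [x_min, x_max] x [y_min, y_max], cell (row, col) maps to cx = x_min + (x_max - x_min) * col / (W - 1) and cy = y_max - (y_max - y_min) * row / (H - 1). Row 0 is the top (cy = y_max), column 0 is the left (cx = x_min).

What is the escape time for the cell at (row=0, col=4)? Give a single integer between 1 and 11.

Answer: 4

Derivation:
z_0 = 0 + 0i, c = -1.5440 + 0.3800i
Iter 1: z = -1.5440 + 0.3800i, |z|^2 = 2.5283
Iter 2: z = 0.6955 + -0.7934i, |z|^2 = 1.1133
Iter 3: z = -1.6898 + -0.7237i, |z|^2 = 3.3791
Iter 4: z = 0.7876 + 2.8259i, |z|^2 = 8.6059
Escaped at iteration 4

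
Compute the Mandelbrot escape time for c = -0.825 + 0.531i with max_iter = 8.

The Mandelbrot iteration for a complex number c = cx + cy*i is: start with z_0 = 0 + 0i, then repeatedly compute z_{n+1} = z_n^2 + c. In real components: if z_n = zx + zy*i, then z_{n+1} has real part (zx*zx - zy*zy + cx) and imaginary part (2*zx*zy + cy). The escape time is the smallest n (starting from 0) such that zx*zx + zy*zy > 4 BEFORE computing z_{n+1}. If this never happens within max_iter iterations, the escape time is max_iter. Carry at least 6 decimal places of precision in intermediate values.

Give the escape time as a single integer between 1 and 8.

Answer: 6

Derivation:
z_0 = 0 + 0i, c = -0.8250 + 0.5310i
Iter 1: z = -0.8250 + 0.5310i, |z|^2 = 0.9626
Iter 2: z = -0.4263 + -0.3451i, |z|^2 = 0.3009
Iter 3: z = -0.7624 + 0.8253i, |z|^2 = 1.2623
Iter 4: z = -0.9249 + -0.7274i, |z|^2 = 1.3845
Iter 5: z = -0.4986 + 1.8765i, |z|^2 = 3.7698
Iter 6: z = -4.0977 + -1.3402i, |z|^2 = 18.5869
Escaped at iteration 6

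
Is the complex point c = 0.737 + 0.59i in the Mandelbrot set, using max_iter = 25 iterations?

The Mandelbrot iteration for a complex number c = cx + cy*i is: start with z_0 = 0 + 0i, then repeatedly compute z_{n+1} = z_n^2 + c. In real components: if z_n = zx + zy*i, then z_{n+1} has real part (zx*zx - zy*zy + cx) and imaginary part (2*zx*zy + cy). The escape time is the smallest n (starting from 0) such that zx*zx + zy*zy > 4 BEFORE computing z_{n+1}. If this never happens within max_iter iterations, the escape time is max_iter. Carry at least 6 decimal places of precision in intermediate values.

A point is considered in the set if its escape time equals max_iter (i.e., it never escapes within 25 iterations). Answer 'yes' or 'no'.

Answer: no

Derivation:
z_0 = 0 + 0i, c = 0.7370 + 0.5900i
Iter 1: z = 0.7370 + 0.5900i, |z|^2 = 0.8913
Iter 2: z = 0.9321 + 1.4597i, |z|^2 = 2.9994
Iter 3: z = -0.5249 + 3.3110i, |z|^2 = 11.2382
Escaped at iteration 3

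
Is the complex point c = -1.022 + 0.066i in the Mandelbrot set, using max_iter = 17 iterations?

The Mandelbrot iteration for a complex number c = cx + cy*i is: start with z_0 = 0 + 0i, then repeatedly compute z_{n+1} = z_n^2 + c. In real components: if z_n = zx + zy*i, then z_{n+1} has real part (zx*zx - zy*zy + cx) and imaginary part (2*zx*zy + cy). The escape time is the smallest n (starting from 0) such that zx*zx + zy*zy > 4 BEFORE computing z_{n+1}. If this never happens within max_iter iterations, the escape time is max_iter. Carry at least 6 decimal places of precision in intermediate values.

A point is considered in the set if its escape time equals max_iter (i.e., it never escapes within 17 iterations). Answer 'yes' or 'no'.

z_0 = 0 + 0i, c = -1.0220 + 0.0660i
Iter 1: z = -1.0220 + 0.0660i, |z|^2 = 1.0488
Iter 2: z = 0.0181 + -0.0689i, |z|^2 = 0.0051
Iter 3: z = -1.0264 + 0.0635i, |z|^2 = 1.0576
Iter 4: z = 0.0275 + -0.0644i, |z|^2 = 0.0049
Iter 5: z = -1.0254 + 0.0625i, |z|^2 = 1.0553
Iter 6: z = 0.0255 + -0.0621i, |z|^2 = 0.0045
Iter 7: z = -1.0252 + 0.0628i, |z|^2 = 1.0550
Iter 8: z = 0.0251 + -0.0628i, |z|^2 = 0.0046
Iter 9: z = -1.0253 + 0.0628i, |z|^2 = 1.0552
Iter 10: z = 0.0253 + -0.0629i, |z|^2 = 0.0046
Iter 11: z = -1.0253 + 0.0628i, |z|^2 = 1.0552
Iter 12: z = 0.0253 + -0.0628i, |z|^2 = 0.0046
Iter 13: z = -1.0253 + 0.0628i, |z|^2 = 1.0552
Iter 14: z = 0.0253 + -0.0628i, |z|^2 = 0.0046
Iter 15: z = -1.0253 + 0.0628i, |z|^2 = 1.0552
Iter 16: z = 0.0253 + -0.0628i, |z|^2 = 0.0046
Did not escape in 17 iterations → in set

Answer: yes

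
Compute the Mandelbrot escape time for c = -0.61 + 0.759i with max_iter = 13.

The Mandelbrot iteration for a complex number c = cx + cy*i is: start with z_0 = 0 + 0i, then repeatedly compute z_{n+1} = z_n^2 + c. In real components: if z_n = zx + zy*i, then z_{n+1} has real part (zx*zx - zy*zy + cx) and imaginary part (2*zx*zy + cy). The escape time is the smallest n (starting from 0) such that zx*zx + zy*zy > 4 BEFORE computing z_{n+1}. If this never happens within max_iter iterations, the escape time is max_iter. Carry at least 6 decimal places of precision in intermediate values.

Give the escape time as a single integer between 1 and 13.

z_0 = 0 + 0i, c = -0.6100 + 0.7590i
Iter 1: z = -0.6100 + 0.7590i, |z|^2 = 0.9482
Iter 2: z = -0.8140 + -0.1670i, |z|^2 = 0.6904
Iter 3: z = 0.0247 + 1.0308i, |z|^2 = 1.0632
Iter 4: z = -1.6720 + 0.8099i, |z|^2 = 3.4516
Iter 5: z = 1.5297 + -1.9493i, |z|^2 = 6.1398
Escaped at iteration 5

Answer: 5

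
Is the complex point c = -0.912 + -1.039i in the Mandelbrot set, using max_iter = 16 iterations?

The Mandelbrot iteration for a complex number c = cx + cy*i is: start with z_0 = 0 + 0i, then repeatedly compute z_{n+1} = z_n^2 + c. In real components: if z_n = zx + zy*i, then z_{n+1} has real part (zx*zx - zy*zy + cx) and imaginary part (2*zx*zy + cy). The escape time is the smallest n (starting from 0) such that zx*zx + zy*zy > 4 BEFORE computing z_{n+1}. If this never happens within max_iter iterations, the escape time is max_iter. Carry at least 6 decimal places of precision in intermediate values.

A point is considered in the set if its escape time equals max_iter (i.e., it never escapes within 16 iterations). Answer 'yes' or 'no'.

Answer: no

Derivation:
z_0 = 0 + 0i, c = -0.9120 + -1.0390i
Iter 1: z = -0.9120 + -1.0390i, |z|^2 = 1.9113
Iter 2: z = -1.1598 + 0.8561i, |z|^2 = 2.0781
Iter 3: z = -0.2999 + -3.0249i, |z|^2 = 9.2397
Escaped at iteration 3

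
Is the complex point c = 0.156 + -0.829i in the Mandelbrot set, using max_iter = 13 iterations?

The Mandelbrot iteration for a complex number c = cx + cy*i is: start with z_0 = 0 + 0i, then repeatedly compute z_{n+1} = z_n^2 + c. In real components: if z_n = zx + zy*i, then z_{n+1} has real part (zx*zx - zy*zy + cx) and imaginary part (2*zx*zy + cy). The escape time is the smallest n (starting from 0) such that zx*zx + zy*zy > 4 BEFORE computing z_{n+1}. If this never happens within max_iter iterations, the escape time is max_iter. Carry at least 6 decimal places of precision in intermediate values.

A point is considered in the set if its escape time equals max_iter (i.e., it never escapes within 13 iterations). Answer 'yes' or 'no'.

z_0 = 0 + 0i, c = 0.1560 + -0.8290i
Iter 1: z = 0.1560 + -0.8290i, |z|^2 = 0.7116
Iter 2: z = -0.5069 + -1.0876i, |z|^2 = 1.4399
Iter 3: z = -0.7700 + 0.2737i, |z|^2 = 0.6678
Iter 4: z = 0.6740 + -1.2505i, |z|^2 = 2.0180
Iter 5: z = -0.9533 + -2.5147i, |z|^2 = 7.2327
Escaped at iteration 5

Answer: no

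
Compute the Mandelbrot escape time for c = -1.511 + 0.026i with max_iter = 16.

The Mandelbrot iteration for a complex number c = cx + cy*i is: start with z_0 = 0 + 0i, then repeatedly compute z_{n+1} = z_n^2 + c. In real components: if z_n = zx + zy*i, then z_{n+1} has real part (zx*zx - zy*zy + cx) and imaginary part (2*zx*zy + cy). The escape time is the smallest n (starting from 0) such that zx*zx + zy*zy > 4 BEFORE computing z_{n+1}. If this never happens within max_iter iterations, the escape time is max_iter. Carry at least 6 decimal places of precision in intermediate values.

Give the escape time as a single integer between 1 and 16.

z_0 = 0 + 0i, c = -1.5110 + 0.0260i
Iter 1: z = -1.5110 + 0.0260i, |z|^2 = 2.2838
Iter 2: z = 0.7714 + -0.0526i, |z|^2 = 0.5979
Iter 3: z = -0.9186 + -0.0551i, |z|^2 = 0.8469
Iter 4: z = -0.6701 + 0.1273i, |z|^2 = 0.4653
Iter 5: z = -1.0781 + -0.1446i, |z|^2 = 1.1832
Iter 6: z = -0.3696 + 0.3377i, |z|^2 = 0.2506
Iter 7: z = -1.4884 + -0.2236i, |z|^2 = 2.2655
Iter 8: z = 0.6544 + 0.6917i, |z|^2 = 0.9068
Iter 9: z = -1.5612 + 0.9314i, |z|^2 = 3.3047
Iter 10: z = 0.0588 + -2.8821i, |z|^2 = 8.3100
Escaped at iteration 10

Answer: 10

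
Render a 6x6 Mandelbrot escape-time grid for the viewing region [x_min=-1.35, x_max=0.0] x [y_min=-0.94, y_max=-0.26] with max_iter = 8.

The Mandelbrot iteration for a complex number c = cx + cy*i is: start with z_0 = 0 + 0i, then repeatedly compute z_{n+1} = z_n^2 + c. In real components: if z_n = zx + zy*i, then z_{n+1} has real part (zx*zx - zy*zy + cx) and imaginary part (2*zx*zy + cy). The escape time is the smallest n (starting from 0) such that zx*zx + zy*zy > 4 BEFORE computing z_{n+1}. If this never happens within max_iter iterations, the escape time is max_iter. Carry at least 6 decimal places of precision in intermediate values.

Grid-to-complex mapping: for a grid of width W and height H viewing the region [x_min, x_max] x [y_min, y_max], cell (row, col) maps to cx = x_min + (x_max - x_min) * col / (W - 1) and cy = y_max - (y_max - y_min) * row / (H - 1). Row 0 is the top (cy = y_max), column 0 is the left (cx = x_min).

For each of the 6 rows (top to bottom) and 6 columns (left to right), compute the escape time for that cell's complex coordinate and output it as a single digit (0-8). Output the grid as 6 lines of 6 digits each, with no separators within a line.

Answer: 688888
577888
356888
345888
334588
333467

Derivation:
(row=0, col=0): c = -1.3500 + -0.2600i → escape time 6
(row=0, col=1): c = -1.0800 + -0.2600i → escape time 8
(row=0, col=2): c = -0.8100 + -0.2600i → escape time 8
(row=0, col=3): c = -0.5400 + -0.2600i → escape time 8
(row=0, col=4): c = -0.2700 + -0.2600i → escape time 8
(row=0, col=5): c = 0.0000 + -0.2600i → escape time 8
(row=1, col=0): c = -1.3500 + -0.3960i → escape time 5
(row=1, col=1): c = -1.0800 + -0.3960i → escape time 7
(row=1, col=2): c = -0.8100 + -0.3960i → escape time 7
(row=1, col=3): c = -0.5400 + -0.3960i → escape time 8
(row=1, col=4): c = -0.2700 + -0.3960i → escape time 8
(row=1, col=5): c = 0.0000 + -0.3960i → escape time 8
(row=2, col=0): c = -1.3500 + -0.5320i → escape time 3
(row=2, col=1): c = -1.0800 + -0.5320i → escape time 5
(row=2, col=2): c = -0.8100 + -0.5320i → escape time 6
(row=2, col=3): c = -0.5400 + -0.5320i → escape time 8
(row=2, col=4): c = -0.2700 + -0.5320i → escape time 8
(row=2, col=5): c = 0.0000 + -0.5320i → escape time 8
(row=3, col=0): c = -1.3500 + -0.6680i → escape time 3
(row=3, col=1): c = -1.0800 + -0.6680i → escape time 4
(row=3, col=2): c = -0.8100 + -0.6680i → escape time 5
(row=3, col=3): c = -0.5400 + -0.6680i → escape time 8
(row=3, col=4): c = -0.2700 + -0.6680i → escape time 8
(row=3, col=5): c = 0.0000 + -0.6680i → escape time 8
(row=4, col=0): c = -1.3500 + -0.8040i → escape time 3
(row=4, col=1): c = -1.0800 + -0.8040i → escape time 3
(row=4, col=2): c = -0.8100 + -0.8040i → escape time 4
(row=4, col=3): c = -0.5400 + -0.8040i → escape time 5
(row=4, col=4): c = -0.2700 + -0.8040i → escape time 8
(row=4, col=5): c = 0.0000 + -0.8040i → escape time 8
(row=5, col=0): c = -1.3500 + -0.9400i → escape time 3
(row=5, col=1): c = -1.0800 + -0.9400i → escape time 3
(row=5, col=2): c = -0.8100 + -0.9400i → escape time 3
(row=5, col=3): c = -0.5400 + -0.9400i → escape time 4
(row=5, col=4): c = -0.2700 + -0.9400i → escape time 6
(row=5, col=5): c = 0.0000 + -0.9400i → escape time 7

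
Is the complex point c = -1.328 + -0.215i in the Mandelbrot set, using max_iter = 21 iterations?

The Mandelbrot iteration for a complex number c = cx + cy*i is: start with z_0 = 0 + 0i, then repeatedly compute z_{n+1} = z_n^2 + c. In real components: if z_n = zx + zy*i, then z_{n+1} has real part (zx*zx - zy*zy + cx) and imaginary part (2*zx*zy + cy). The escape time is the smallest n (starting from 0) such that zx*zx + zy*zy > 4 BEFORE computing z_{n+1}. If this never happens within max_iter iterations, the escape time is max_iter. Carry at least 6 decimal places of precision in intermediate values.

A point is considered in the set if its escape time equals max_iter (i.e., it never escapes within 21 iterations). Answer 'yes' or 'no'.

Answer: no

Derivation:
z_0 = 0 + 0i, c = -1.3280 + -0.2150i
Iter 1: z = -1.3280 + -0.2150i, |z|^2 = 1.8098
Iter 2: z = 0.3894 + 0.3560i, |z|^2 = 0.2784
Iter 3: z = -1.3032 + 0.0623i, |z|^2 = 1.7021
Iter 4: z = 0.3664 + -0.3773i, |z|^2 = 0.2765
Iter 5: z = -1.3361 + -0.4914i, |z|^2 = 2.0267
Iter 6: z = 0.2157 + 1.0982i, |z|^2 = 1.2525
Iter 7: z = -2.4875 + 0.2587i, |z|^2 = 6.2546
Escaped at iteration 7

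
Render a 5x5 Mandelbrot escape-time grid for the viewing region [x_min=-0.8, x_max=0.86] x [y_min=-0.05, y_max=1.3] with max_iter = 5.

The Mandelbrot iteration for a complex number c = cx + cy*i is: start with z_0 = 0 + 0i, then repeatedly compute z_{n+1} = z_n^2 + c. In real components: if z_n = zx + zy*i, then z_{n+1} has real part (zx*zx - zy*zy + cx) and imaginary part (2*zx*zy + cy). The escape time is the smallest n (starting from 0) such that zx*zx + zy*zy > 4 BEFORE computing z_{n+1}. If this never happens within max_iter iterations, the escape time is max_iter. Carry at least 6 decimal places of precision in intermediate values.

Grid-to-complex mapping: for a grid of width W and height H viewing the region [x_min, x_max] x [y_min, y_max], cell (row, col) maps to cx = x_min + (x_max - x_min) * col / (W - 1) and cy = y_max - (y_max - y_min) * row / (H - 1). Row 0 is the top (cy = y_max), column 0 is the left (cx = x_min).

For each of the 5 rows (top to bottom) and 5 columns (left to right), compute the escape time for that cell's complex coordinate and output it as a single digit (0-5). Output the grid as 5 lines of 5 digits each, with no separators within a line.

Answer: 23222
35532
55552
55553
55553

Derivation:
(row=0, col=0): c = -0.8000 + 1.3000i → escape time 2
(row=0, col=1): c = -0.3850 + 1.3000i → escape time 3
(row=0, col=2): c = 0.0300 + 1.3000i → escape time 2
(row=0, col=3): c = 0.4450 + 1.3000i → escape time 2
(row=0, col=4): c = 0.8600 + 1.3000i → escape time 2
(row=1, col=0): c = -0.8000 + 0.9625i → escape time 3
(row=1, col=1): c = -0.3850 + 0.9625i → escape time 5
(row=1, col=2): c = 0.0300 + 0.9625i → escape time 5
(row=1, col=3): c = 0.4450 + 0.9625i → escape time 3
(row=1, col=4): c = 0.8600 + 0.9625i → escape time 2
(row=2, col=0): c = -0.8000 + 0.6250i → escape time 5
(row=2, col=1): c = -0.3850 + 0.6250i → escape time 5
(row=2, col=2): c = 0.0300 + 0.6250i → escape time 5
(row=2, col=3): c = 0.4450 + 0.6250i → escape time 5
(row=2, col=4): c = 0.8600 + 0.6250i → escape time 2
(row=3, col=0): c = -0.8000 + 0.2875i → escape time 5
(row=3, col=1): c = -0.3850 + 0.2875i → escape time 5
(row=3, col=2): c = 0.0300 + 0.2875i → escape time 5
(row=3, col=3): c = 0.4450 + 0.2875i → escape time 5
(row=3, col=4): c = 0.8600 + 0.2875i → escape time 3
(row=4, col=0): c = -0.8000 + -0.0500i → escape time 5
(row=4, col=1): c = -0.3850 + -0.0500i → escape time 5
(row=4, col=2): c = 0.0300 + -0.0500i → escape time 5
(row=4, col=3): c = 0.4450 + -0.0500i → escape time 5
(row=4, col=4): c = 0.8600 + -0.0500i → escape time 3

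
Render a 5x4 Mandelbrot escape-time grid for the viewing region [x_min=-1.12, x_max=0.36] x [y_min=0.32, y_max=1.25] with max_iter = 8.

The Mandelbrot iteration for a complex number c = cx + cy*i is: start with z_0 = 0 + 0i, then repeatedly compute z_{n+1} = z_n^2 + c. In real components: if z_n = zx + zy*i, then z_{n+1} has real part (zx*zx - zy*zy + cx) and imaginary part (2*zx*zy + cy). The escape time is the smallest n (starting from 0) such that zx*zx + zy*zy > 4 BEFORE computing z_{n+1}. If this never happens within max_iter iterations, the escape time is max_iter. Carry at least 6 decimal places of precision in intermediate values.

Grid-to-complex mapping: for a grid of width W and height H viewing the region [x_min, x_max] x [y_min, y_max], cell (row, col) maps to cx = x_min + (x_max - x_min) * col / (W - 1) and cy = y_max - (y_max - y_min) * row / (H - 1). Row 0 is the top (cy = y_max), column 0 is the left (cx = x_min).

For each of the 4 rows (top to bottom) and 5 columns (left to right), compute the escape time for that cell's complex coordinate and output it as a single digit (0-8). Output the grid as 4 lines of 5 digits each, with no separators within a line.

Answer: 23332
34573
45888
88888

Derivation:
(row=0, col=0): c = -1.1200 + 1.2500i → escape time 2
(row=0, col=1): c = -0.7500 + 1.2500i → escape time 3
(row=0, col=2): c = -0.3800 + 1.2500i → escape time 3
(row=0, col=3): c = -0.0100 + 1.2500i → escape time 3
(row=0, col=4): c = 0.3600 + 1.2500i → escape time 2
(row=1, col=0): c = -1.1200 + 0.9400i → escape time 3
(row=1, col=1): c = -0.7500 + 0.9400i → escape time 4
(row=1, col=2): c = -0.3800 + 0.9400i → escape time 5
(row=1, col=3): c = -0.0100 + 0.9400i → escape time 7
(row=1, col=4): c = 0.3600 + 0.9400i → escape time 3
(row=2, col=0): c = -1.1200 + 0.6300i → escape time 4
(row=2, col=1): c = -0.7500 + 0.6300i → escape time 5
(row=2, col=2): c = -0.3800 + 0.6300i → escape time 8
(row=2, col=3): c = -0.0100 + 0.6300i → escape time 8
(row=2, col=4): c = 0.3600 + 0.6300i → escape time 8
(row=3, col=0): c = -1.1200 + 0.3200i → escape time 8
(row=3, col=1): c = -0.7500 + 0.3200i → escape time 8
(row=3, col=2): c = -0.3800 + 0.3200i → escape time 8
(row=3, col=3): c = -0.0100 + 0.3200i → escape time 8
(row=3, col=4): c = 0.3600 + 0.3200i → escape time 8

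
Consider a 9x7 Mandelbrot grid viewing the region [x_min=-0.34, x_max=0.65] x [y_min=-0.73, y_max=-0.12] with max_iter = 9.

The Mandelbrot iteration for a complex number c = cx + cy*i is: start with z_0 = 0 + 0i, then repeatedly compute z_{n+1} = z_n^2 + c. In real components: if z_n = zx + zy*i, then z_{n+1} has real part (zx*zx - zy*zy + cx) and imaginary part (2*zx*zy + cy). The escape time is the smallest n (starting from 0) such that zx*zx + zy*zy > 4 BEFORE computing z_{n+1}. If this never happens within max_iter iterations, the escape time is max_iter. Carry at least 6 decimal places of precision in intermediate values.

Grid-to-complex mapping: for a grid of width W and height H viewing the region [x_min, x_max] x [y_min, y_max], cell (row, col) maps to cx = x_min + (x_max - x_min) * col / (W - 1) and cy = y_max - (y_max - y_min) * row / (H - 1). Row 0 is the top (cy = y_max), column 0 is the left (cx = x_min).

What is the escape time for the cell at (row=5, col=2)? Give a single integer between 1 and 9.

Answer: 9

Derivation:
z_0 = 0 + 0i, c = -0.0925 + -0.6283i
Iter 1: z = -0.0925 + -0.6283i, |z|^2 = 0.4034
Iter 2: z = -0.4787 + -0.5121i, |z|^2 = 0.4914
Iter 3: z = -0.1255 + -0.1380i, |z|^2 = 0.0348
Iter 4: z = -0.0958 + -0.5937i, |z|^2 = 0.3616
Iter 5: z = -0.4358 + -0.5146i, |z|^2 = 0.4547
Iter 6: z = -0.1674 + -0.1798i, |z|^2 = 0.0604
Iter 7: z = -0.0968 + -0.5681i, |z|^2 = 0.3321
Iter 8: z = -0.4059 + -0.5183i, |z|^2 = 0.4334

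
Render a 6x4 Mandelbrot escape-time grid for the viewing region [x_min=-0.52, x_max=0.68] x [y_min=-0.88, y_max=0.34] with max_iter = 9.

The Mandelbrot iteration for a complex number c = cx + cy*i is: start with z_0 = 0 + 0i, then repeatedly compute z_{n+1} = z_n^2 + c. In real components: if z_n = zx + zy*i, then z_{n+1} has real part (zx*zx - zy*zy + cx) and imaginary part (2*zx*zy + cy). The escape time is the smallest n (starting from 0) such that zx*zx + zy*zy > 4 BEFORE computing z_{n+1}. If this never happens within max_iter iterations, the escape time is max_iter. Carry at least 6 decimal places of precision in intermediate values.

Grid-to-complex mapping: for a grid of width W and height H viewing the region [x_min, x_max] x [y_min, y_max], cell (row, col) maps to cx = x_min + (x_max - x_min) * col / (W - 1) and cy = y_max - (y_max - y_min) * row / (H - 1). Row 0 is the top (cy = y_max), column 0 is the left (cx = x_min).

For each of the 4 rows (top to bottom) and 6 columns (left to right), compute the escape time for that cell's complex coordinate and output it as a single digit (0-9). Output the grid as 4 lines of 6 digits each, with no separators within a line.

(row=0, col=0): c = -0.5200 + 0.3400i → escape time 9
(row=0, col=1): c = -0.2800 + 0.3400i → escape time 9
(row=0, col=2): c = -0.0400 + 0.3400i → escape time 9
(row=0, col=3): c = 0.2000 + 0.3400i → escape time 9
(row=0, col=4): c = 0.4400 + 0.3400i → escape time 9
(row=0, col=5): c = 0.6800 + 0.3400i → escape time 3
(row=1, col=0): c = -0.5200 + -0.0667i → escape time 9
(row=1, col=1): c = -0.2800 + -0.0667i → escape time 9
(row=1, col=2): c = -0.0400 + -0.0667i → escape time 9
(row=1, col=3): c = 0.2000 + -0.0667i → escape time 9
(row=1, col=4): c = 0.4400 + -0.0667i → escape time 6
(row=1, col=5): c = 0.6800 + -0.0667i → escape time 4
(row=2, col=0): c = -0.5200 + -0.4733i → escape time 9
(row=2, col=1): c = -0.2800 + -0.4733i → escape time 9
(row=2, col=2): c = -0.0400 + -0.4733i → escape time 9
(row=2, col=3): c = 0.2000 + -0.4733i → escape time 9
(row=2, col=4): c = 0.4400 + -0.4733i → escape time 6
(row=2, col=5): c = 0.6800 + -0.4733i → escape time 3
(row=3, col=0): c = -0.5200 + -0.8800i → escape time 4
(row=3, col=1): c = -0.2800 + -0.8800i → escape time 8
(row=3, col=2): c = -0.0400 + -0.8800i → escape time 9
(row=3, col=3): c = 0.2000 + -0.8800i → escape time 4
(row=3, col=4): c = 0.4400 + -0.8800i → escape time 3
(row=3, col=5): c = 0.6800 + -0.8800i → escape time 2

Answer: 999993
999964
999963
489432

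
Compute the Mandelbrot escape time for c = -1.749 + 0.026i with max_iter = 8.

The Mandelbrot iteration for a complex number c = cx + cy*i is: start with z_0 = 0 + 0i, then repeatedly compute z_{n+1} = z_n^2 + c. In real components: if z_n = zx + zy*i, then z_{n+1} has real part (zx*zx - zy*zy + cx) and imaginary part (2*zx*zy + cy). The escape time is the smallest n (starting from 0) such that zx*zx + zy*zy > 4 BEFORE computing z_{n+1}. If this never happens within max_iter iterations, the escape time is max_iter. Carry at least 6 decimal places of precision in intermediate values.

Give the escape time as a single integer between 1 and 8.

Answer: 8

Derivation:
z_0 = 0 + 0i, c = -1.7490 + 0.0260i
Iter 1: z = -1.7490 + 0.0260i, |z|^2 = 3.0597
Iter 2: z = 1.3093 + -0.0649i, |z|^2 = 1.7186
Iter 3: z = -0.0389 + -0.1441i, |z|^2 = 0.0223
Iter 4: z = -1.7682 + 0.0372i, |z|^2 = 3.1281
Iter 5: z = 1.3763 + -0.1056i, |z|^2 = 1.9054
Iter 6: z = 0.1341 + -0.2646i, |z|^2 = 0.0880
Iter 7: z = -1.8010 + -0.0450i, |z|^2 = 3.2458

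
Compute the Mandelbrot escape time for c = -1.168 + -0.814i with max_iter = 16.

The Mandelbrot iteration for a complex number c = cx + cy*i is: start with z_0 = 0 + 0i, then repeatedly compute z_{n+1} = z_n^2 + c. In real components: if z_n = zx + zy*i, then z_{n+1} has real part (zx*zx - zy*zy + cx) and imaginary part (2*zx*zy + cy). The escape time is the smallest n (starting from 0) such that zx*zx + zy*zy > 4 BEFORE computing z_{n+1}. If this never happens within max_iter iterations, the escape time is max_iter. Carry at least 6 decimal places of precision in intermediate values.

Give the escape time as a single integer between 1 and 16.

Answer: 3

Derivation:
z_0 = 0 + 0i, c = -1.1680 + -0.8140i
Iter 1: z = -1.1680 + -0.8140i, |z|^2 = 2.0268
Iter 2: z = -0.4664 + 1.0875i, |z|^2 = 1.4002
Iter 3: z = -2.1332 + -1.8284i, |z|^2 = 7.8933
Escaped at iteration 3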